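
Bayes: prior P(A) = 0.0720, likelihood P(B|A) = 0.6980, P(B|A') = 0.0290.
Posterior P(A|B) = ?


P(B) = P(B|A)*P(A) + P(B|A')*P(A')
= 0.6980*0.0720 + 0.0290*0.9280
= 0.050256 + 0.026912 = 0.077168
P(A|B) = 0.050256/0.077168 = 0.6513

P(A|B) = 0.6513


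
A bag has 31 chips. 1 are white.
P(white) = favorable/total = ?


P = 1/31 = 0.0323

P = 0.0323


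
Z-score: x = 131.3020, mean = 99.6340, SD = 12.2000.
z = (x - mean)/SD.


z = (131.3020 - 99.6340)/12.2000
= 31.6680/12.2000
= 2.5957

z = 2.5957


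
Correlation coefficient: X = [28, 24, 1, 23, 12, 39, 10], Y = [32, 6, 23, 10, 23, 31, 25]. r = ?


Mean X = 19.5714, Mean Y = 21.4286
SD X = 11.794153, SD Y = 9.178502
Cov = 13.183673
r = 13.183673/(11.794153*9.178502) = 0.1218

r = 0.1218


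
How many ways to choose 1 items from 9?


C(9,1) = 9!/(1! × 8!)
= 362880/(1 × 40320)
= 9

C(9,1) = 9


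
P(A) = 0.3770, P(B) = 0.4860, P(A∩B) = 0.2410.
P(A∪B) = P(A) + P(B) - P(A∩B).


P(A∪B) = 0.3770 + 0.4860 - 0.2410
= 0.8630 - 0.2410
= 0.6220

P(A∪B) = 0.6220


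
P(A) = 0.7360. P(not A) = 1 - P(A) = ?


P(not A) = 1 - 0.7360 = 0.2640

P(not A) = 0.2640


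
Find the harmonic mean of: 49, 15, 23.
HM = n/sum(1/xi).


Sum of reciprocals = 1/49 + 1/15 + 1/23 = 0.130553
HM = 3/0.130553 = 22.9792

HM = 22.9792


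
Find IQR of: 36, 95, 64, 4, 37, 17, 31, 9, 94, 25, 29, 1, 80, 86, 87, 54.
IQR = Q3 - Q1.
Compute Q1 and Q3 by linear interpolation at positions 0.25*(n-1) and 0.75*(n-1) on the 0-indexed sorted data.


Sorted: 1, 4, 9, 17, 25, 29, 31, 36, 37, 54, 64, 80, 86, 87, 94, 95
Q1 (25th %ile) = 23.0000
Q3 (75th %ile) = 81.5000
IQR = 81.5000 - 23.0000 = 58.5000

IQR = 58.5000


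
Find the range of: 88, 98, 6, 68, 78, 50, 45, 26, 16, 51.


Max = 98, Min = 6
Range = 98 - 6 = 92

Range = 92


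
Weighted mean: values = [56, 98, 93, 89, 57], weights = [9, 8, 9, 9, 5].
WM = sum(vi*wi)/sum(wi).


Numerator = 56*9 + 98*8 + 93*9 + 89*9 + 57*5 = 3211
Denominator = 9 + 8 + 9 + 9 + 5 = 40
WM = 3211/40 = 80.2750

WM = 80.2750


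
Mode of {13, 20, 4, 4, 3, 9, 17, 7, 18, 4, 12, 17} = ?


Frequencies: 3:1, 4:3, 7:1, 9:1, 12:1, 13:1, 17:2, 18:1, 20:1
Max frequency = 3
Mode = 4

Mode = 4


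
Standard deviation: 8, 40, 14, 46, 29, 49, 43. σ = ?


Mean = 32.7143
Variance = 225.0612
SD = sqrt(225.0612) = 15.0020

SD = 15.0020


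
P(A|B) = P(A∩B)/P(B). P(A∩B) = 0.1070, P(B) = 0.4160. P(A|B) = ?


P(A|B) = 0.1070/0.4160 = 0.2572

P(A|B) = 0.2572


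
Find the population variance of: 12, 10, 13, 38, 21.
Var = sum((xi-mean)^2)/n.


Mean = 18.8000
Squared deviations: 46.2400, 77.4400, 33.6400, 368.6400, 4.8400
Sum = 530.8000
Variance = 530.8000/5 = 106.1600

Variance = 106.1600


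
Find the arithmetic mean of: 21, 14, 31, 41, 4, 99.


Sum = 21 + 14 + 31 + 41 + 4 + 99 = 210
n = 6
Mean = 210/6 = 35.0000

Mean = 35.0000


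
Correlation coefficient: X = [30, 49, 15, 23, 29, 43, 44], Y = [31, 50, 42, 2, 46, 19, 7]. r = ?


Mean X = 33.2857, Mean Y = 28.1429
SD X = 11.498003, SD Y = 17.771796
Cov = -6.040816
r = -6.040816/(11.498003*17.771796) = -0.0296

r = -0.0296


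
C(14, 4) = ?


C(14,4) = 14!/(4! × 10!)
= 87178291200/(24 × 3628800)
= 1001

C(14,4) = 1001


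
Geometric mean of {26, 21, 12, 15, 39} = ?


Product = 26 × 21 × 12 × 15 × 39 = 3832920
GM = 3832920^(1/5) = 20.7351

GM = 20.7351


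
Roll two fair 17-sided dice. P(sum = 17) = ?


Total outcomes = 17×17 = 289
Favorable (sum = 17): 16
P = 16/289 = 0.0554

P = 0.0554


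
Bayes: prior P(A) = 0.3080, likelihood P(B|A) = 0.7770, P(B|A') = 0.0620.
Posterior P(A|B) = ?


P(B) = P(B|A)*P(A) + P(B|A')*P(A')
= 0.7770*0.3080 + 0.0620*0.6920
= 0.239316 + 0.042904 = 0.282220
P(A|B) = 0.239316/0.282220 = 0.8480

P(A|B) = 0.8480


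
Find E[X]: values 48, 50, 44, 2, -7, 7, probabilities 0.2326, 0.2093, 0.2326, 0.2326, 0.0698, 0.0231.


E[X] = 48*0.2326 + 50*0.2093 + 44*0.2326 + 2*0.2326 - 7*0.0698 + 7*0.0231
= 11.1648 + 10.4650 + 10.2344 + 0.4652 - 0.4886 + 0.1617
= 32.0025

E[X] = 32.0025


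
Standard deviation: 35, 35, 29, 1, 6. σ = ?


Mean = 21.2000
Variance = 216.1600
SD = sqrt(216.1600) = 14.7024

SD = 14.7024


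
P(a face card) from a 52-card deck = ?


12 face cards in 52 cards
P = 12/52 = 0.2308

P = 0.2308


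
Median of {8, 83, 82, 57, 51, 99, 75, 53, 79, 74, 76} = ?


Sorted: 8, 51, 53, 57, 74, 75, 76, 79, 82, 83, 99
n = 11 (odd)
Middle value = 75

Median = 75


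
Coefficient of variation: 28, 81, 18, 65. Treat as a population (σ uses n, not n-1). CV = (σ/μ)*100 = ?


Mean = 48.0000
SD = 25.8747
CV = (25.8747/48.0000)*100 = 53.9056%

CV = 53.9056%


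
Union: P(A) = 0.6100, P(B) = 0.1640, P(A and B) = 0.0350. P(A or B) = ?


P(A∪B) = 0.6100 + 0.1640 - 0.0350
= 0.7740 - 0.0350
= 0.7390

P(A∪B) = 0.7390


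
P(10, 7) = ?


P(10,7) = 10!/3!
= 3628800/6
= 604800

P(10,7) = 604800


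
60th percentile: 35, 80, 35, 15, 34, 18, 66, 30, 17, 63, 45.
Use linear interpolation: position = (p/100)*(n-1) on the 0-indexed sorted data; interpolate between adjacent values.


Sorted: 15, 17, 18, 30, 34, 35, 35, 45, 63, 66, 80
n = 11
Index = 60/100 * 10 = 6.0000
Lower = data[6] = 35, Upper = data[7] = 45
P60 = 35 + 0*(10) = 35.0000

P60 = 35.0000


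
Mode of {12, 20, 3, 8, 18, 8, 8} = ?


Frequencies: 3:1, 8:3, 12:1, 18:1, 20:1
Max frequency = 3
Mode = 8

Mode = 8


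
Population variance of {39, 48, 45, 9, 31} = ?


Mean = 34.4000
Squared deviations: 21.1600, 184.9600, 112.3600, 645.1600, 11.5600
Sum = 975.2000
Variance = 975.2000/5 = 195.0400

Variance = 195.0400


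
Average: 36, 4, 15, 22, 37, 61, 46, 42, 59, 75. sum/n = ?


Sum = 36 + 4 + 15 + 22 + 37 + 61 + 46 + 42 + 59 + 75 = 397
n = 10
Mean = 397/10 = 39.7000

Mean = 39.7000


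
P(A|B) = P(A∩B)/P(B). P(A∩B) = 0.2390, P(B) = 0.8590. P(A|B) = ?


P(A|B) = 0.2390/0.8590 = 0.2782

P(A|B) = 0.2782


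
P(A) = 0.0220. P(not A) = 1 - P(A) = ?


P(not A) = 1 - 0.0220 = 0.9780

P(not A) = 0.9780


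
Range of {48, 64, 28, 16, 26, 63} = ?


Max = 64, Min = 16
Range = 64 - 16 = 48

Range = 48


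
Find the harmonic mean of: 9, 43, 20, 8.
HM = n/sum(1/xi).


Sum of reciprocals = 1/9 + 1/43 + 1/20 + 1/8 = 0.309367
HM = 4/0.309367 = 12.9296

HM = 12.9296


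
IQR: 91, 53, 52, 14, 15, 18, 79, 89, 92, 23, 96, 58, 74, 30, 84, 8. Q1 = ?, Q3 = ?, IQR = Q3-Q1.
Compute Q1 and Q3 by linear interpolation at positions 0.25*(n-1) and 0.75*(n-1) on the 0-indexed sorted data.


Sorted: 8, 14, 15, 18, 23, 30, 52, 53, 58, 74, 79, 84, 89, 91, 92, 96
Q1 (25th %ile) = 21.7500
Q3 (75th %ile) = 85.2500
IQR = 85.2500 - 21.7500 = 63.5000

IQR = 63.5000


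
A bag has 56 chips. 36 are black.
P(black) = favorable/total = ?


P = 36/56 = 0.6429

P = 0.6429


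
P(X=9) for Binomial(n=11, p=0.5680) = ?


C(11,9) = 55
p^9 = 0.006154
(1-p)^2 = 0.186624
P = 55 * 0.006154 * 0.186624 = 0.0632

P(X=9) = 0.0632


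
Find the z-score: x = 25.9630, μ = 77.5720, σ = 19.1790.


z = (25.9630 - 77.5720)/19.1790
= -51.6090/19.1790
= -2.6909

z = -2.6909


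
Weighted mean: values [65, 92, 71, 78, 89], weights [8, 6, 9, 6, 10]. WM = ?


Numerator = 65*8 + 92*6 + 71*9 + 78*6 + 89*10 = 3069
Denominator = 8 + 6 + 9 + 6 + 10 = 39
WM = 3069/39 = 78.6923

WM = 78.6923


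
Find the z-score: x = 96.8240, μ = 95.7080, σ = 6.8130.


z = (96.8240 - 95.7080)/6.8130
= 1.1160/6.8130
= 0.1638

z = 0.1638


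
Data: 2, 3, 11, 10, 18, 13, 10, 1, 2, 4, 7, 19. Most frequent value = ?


Frequencies: 1:1, 2:2, 3:1, 4:1, 7:1, 10:2, 11:1, 13:1, 18:1, 19:1
Max frequency = 2
Mode = 2, 10

Mode = 2, 10


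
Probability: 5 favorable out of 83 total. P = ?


P = 5/83 = 0.0602

P = 0.0602


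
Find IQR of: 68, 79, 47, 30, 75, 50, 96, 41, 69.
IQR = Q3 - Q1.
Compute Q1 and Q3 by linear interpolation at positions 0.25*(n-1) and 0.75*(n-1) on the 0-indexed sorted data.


Sorted: 30, 41, 47, 50, 68, 69, 75, 79, 96
Q1 (25th %ile) = 47.0000
Q3 (75th %ile) = 75.0000
IQR = 75.0000 - 47.0000 = 28.0000

IQR = 28.0000


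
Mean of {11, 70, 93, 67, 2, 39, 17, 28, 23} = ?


Sum = 11 + 70 + 93 + 67 + 2 + 39 + 17 + 28 + 23 = 350
n = 9
Mean = 350/9 = 38.8889

Mean = 38.8889


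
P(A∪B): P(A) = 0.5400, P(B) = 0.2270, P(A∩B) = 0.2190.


P(A∪B) = 0.5400 + 0.2270 - 0.2190
= 0.7670 - 0.2190
= 0.5480

P(A∪B) = 0.5480


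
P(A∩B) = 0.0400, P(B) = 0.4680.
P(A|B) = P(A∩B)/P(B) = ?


P(A|B) = 0.0400/0.4680 = 0.0855

P(A|B) = 0.0855


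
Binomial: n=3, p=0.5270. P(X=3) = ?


C(3,3) = 1
p^3 = 0.146363
(1-p)^0 = 1.000000
P = 1 * 0.146363 * 1.000000 = 0.1464

P(X=3) = 0.1464


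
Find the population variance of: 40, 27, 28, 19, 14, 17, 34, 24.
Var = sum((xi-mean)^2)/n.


Mean = 25.3750
Squared deviations: 213.8906, 2.6406, 6.8906, 40.6406, 129.3906, 70.1406, 74.3906, 1.8906
Sum = 539.8750
Variance = 539.8750/8 = 67.4844

Variance = 67.4844


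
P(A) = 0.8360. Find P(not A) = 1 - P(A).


P(not A) = 1 - 0.8360 = 0.1640

P(not A) = 0.1640


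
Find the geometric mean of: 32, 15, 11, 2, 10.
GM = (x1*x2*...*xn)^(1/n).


Product = 32 × 15 × 11 × 2 × 10 = 105600
GM = 105600^(1/5) = 10.1096

GM = 10.1096


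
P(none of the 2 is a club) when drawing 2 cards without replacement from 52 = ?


P(no clubs) = (39/52) × (38/51)
= 0.5588

P = 0.5588


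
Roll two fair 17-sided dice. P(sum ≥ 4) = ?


Total outcomes = 17×17 = 289
Favorable (sum ≥ 4): 286
P = 286/289 = 0.9896

P = 0.9896


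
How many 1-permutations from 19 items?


P(19,1) = 19!/18!
= 121645100408832000/6402373705728000
= 19

P(19,1) = 19


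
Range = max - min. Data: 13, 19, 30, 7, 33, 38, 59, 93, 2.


Max = 93, Min = 2
Range = 93 - 2 = 91

Range = 91


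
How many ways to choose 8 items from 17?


C(17,8) = 17!/(8! × 9!)
= 355687428096000/(40320 × 362880)
= 24310

C(17,8) = 24310


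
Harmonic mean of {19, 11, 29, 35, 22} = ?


Sum of reciprocals = 1/19 + 1/11 + 1/29 + 1/35 + 1/22 = 0.252049
HM = 5/0.252049 = 19.8374

HM = 19.8374


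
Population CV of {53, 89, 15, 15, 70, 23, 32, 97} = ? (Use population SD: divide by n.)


Mean = 49.2500
SD = 30.8980
CV = (30.8980/49.2500)*100 = 62.7371%

CV = 62.7371%


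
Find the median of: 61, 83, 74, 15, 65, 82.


Sorted: 15, 61, 65, 74, 82, 83
n = 6 (even)
Middle values: 65 and 74
Median = (65+74)/2 = 69.5000

Median = 69.5000


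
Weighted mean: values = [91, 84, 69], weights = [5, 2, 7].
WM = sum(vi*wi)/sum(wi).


Numerator = 91*5 + 84*2 + 69*7 = 1106
Denominator = 5 + 2 + 7 = 14
WM = 1106/14 = 79.0000

WM = 79.0000


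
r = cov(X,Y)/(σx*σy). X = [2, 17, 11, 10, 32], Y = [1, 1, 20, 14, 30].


Mean X = 14.4000, Mean Y = 13.2000
SD X = 10.011993, SD Y = 11.196428
Cov = 77.720000
r = 77.720000/(10.011993*11.196428) = 0.6933

r = 0.6933


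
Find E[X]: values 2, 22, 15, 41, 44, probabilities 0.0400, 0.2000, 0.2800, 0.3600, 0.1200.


E[X] = 2*0.0400 + 22*0.2000 + 15*0.2800 + 41*0.3600 + 44*0.1200
= 0.0800 + 4.4000 + 4.2000 + 14.7600 + 5.2800
= 28.7200

E[X] = 28.7200


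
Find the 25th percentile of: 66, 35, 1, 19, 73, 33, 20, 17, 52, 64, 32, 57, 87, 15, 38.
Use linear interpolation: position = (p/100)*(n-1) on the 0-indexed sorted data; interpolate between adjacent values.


Sorted: 1, 15, 17, 19, 20, 32, 33, 35, 38, 52, 57, 64, 66, 73, 87
n = 15
Index = 25/100 * 14 = 3.5000
Lower = data[3] = 19, Upper = data[4] = 20
P25 = 19 + 0.5000*(1) = 19.5000

P25 = 19.5000


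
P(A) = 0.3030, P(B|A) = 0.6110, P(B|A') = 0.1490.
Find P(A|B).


P(B) = P(B|A)*P(A) + P(B|A')*P(A')
= 0.6110*0.3030 + 0.1490*0.6970
= 0.185133 + 0.103853 = 0.288986
P(A|B) = 0.185133/0.288986 = 0.6406

P(A|B) = 0.6406


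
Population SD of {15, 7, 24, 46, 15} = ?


Mean = 21.4000
Variance = 180.2400
SD = sqrt(180.2400) = 13.4253

SD = 13.4253


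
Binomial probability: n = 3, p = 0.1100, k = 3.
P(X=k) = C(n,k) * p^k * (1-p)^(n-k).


C(3,3) = 1
p^3 = 0.001331
(1-p)^0 = 1.000000
P = 1 * 0.001331 * 1.000000 = 0.0013

P(X=3) = 0.0013


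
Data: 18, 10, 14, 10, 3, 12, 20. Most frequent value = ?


Frequencies: 3:1, 10:2, 12:1, 14:1, 18:1, 20:1
Max frequency = 2
Mode = 10

Mode = 10


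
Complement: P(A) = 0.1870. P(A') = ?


P(not A) = 1 - 0.1870 = 0.8130

P(not A) = 0.8130


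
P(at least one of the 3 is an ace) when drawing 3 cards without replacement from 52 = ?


P(at least one) = 1 - P(none)
P(none) = (48/52) × (47/51) × (46/50) = 0.782624
P(at least one) = 1 - 0.782624 = 0.2174

P = 0.2174


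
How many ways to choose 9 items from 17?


C(17,9) = 17!/(9! × 8!)
= 355687428096000/(362880 × 40320)
= 24310

C(17,9) = 24310


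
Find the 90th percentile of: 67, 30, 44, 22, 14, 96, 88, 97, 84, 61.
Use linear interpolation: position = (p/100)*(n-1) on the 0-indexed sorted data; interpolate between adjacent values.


Sorted: 14, 22, 30, 44, 61, 67, 84, 88, 96, 97
n = 10
Index = 90/100 * 9 = 8.1000
Lower = data[8] = 96, Upper = data[9] = 97
P90 = 96 + 0.1000*(1) = 96.1000

P90 = 96.1000


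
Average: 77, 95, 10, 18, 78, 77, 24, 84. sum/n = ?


Sum = 77 + 95 + 10 + 18 + 78 + 77 + 24 + 84 = 463
n = 8
Mean = 463/8 = 57.8750

Mean = 57.8750


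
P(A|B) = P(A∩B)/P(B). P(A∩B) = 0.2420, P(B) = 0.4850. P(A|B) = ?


P(A|B) = 0.2420/0.4850 = 0.4990

P(A|B) = 0.4990


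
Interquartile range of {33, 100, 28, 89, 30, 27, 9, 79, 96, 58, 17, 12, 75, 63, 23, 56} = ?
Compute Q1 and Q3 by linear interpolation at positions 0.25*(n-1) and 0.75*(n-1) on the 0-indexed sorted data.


Sorted: 9, 12, 17, 23, 27, 28, 30, 33, 56, 58, 63, 75, 79, 89, 96, 100
Q1 (25th %ile) = 26.0000
Q3 (75th %ile) = 76.0000
IQR = 76.0000 - 26.0000 = 50.0000

IQR = 50.0000


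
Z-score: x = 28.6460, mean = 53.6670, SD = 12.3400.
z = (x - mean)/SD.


z = (28.6460 - 53.6670)/12.3400
= -25.0210/12.3400
= -2.0276

z = -2.0276


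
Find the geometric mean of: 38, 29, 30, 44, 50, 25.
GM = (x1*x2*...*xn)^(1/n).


Product = 38 × 29 × 30 × 44 × 50 × 25 = 1818300000
GM = 1818300000^(1/6) = 34.9364

GM = 34.9364


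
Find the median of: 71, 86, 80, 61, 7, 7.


Sorted: 7, 7, 61, 71, 80, 86
n = 6 (even)
Middle values: 61 and 71
Median = (61+71)/2 = 66.0000

Median = 66.0000


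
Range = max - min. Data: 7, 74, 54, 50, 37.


Max = 74, Min = 7
Range = 74 - 7 = 67

Range = 67


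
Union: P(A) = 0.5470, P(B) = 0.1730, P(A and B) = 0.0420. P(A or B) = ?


P(A∪B) = 0.5470 + 0.1730 - 0.0420
= 0.7200 - 0.0420
= 0.6780

P(A∪B) = 0.6780


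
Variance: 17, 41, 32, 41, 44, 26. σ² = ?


Mean = 33.5000
Squared deviations: 272.2500, 56.2500, 2.2500, 56.2500, 110.2500, 56.2500
Sum = 553.5000
Variance = 553.5000/6 = 92.2500

Variance = 92.2500


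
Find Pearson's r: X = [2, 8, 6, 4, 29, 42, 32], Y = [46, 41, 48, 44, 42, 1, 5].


Mean X = 17.5714, Mean Y = 32.4286
SD X = 15.060423, SD Y = 18.768188
Cov = -240.673469
r = -240.673469/(15.060423*18.768188) = -0.8515

r = -0.8515


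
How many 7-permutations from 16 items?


P(16,7) = 16!/9!
= 20922789888000/362880
= 57657600

P(16,7) = 57657600


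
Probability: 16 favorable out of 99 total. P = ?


P = 16/99 = 0.1616

P = 0.1616


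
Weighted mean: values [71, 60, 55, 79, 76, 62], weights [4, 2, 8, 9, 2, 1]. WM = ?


Numerator = 71*4 + 60*2 + 55*8 + 79*9 + 76*2 + 62*1 = 1769
Denominator = 4 + 2 + 8 + 9 + 2 + 1 = 26
WM = 1769/26 = 68.0385

WM = 68.0385


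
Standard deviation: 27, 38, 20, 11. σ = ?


Mean = 24.0000
Variance = 97.5000
SD = sqrt(97.5000) = 9.8742

SD = 9.8742


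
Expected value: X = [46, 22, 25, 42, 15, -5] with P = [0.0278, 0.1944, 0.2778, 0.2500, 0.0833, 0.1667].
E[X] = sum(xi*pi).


E[X] = 46*0.0278 + 22*0.1944 + 25*0.2778 + 42*0.2500 + 15*0.0833 - 5*0.1667
= 1.2788 + 4.2768 + 6.9450 + 10.5000 + 1.2495 - 0.8335
= 23.4166

E[X] = 23.4166


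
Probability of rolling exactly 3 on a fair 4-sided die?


Favorable outcomes (roll = 3): 1
Total outcomes = 4
P = 1/4 = 0.2500

P = 0.2500


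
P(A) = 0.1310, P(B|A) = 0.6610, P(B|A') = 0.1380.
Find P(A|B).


P(B) = P(B|A)*P(A) + P(B|A')*P(A')
= 0.6610*0.1310 + 0.1380*0.8690
= 0.086591 + 0.119922 = 0.206513
P(A|B) = 0.086591/0.206513 = 0.4193

P(A|B) = 0.4193


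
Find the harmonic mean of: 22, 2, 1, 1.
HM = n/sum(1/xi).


Sum of reciprocals = 1/22 + 1/2 + 1/1 + 1/1 = 2.545455
HM = 4/2.545455 = 1.5714

HM = 1.5714


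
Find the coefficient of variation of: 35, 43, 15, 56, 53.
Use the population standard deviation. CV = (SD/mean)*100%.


Mean = 40.4000
SD = 14.7187
CV = (14.7187/40.4000)*100 = 36.4324%

CV = 36.4324%


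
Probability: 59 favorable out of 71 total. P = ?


P = 59/71 = 0.8310

P = 0.8310


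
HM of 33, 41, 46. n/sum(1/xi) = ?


Sum of reciprocals = 1/33 + 1/41 + 1/46 = 0.076432
HM = 3/0.076432 = 39.2504

HM = 39.2504


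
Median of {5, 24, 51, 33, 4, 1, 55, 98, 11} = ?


Sorted: 1, 4, 5, 11, 24, 33, 51, 55, 98
n = 9 (odd)
Middle value = 24

Median = 24


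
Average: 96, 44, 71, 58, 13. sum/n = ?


Sum = 96 + 44 + 71 + 58 + 13 = 282
n = 5
Mean = 282/5 = 56.4000

Mean = 56.4000


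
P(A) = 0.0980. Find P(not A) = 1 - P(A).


P(not A) = 1 - 0.0980 = 0.9020

P(not A) = 0.9020


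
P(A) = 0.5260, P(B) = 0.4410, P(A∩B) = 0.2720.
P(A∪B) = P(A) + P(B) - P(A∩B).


P(A∪B) = 0.5260 + 0.4410 - 0.2720
= 0.9670 - 0.2720
= 0.6950

P(A∪B) = 0.6950


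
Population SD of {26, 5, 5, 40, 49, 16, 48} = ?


Mean = 27.0000
Variance = 312.0000
SD = sqrt(312.0000) = 17.6635

SD = 17.6635


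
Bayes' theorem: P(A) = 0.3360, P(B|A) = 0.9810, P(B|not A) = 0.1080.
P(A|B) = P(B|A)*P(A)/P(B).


P(B) = P(B|A)*P(A) + P(B|A')*P(A')
= 0.9810*0.3360 + 0.1080*0.6640
= 0.329616 + 0.071712 = 0.401328
P(A|B) = 0.329616/0.401328 = 0.8213

P(A|B) = 0.8213


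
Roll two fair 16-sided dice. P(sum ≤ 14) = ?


Total outcomes = 16×16 = 256
Favorable (sum ≤ 14): 91
P = 91/256 = 0.3555

P = 0.3555


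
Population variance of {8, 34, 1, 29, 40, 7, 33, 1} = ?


Mean = 19.1250
Squared deviations: 123.7656, 221.2656, 328.5156, 97.5156, 435.7656, 147.0156, 192.5156, 328.5156
Sum = 1874.8750
Variance = 1874.8750/8 = 234.3594

Variance = 234.3594


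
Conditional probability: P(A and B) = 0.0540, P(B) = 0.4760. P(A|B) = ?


P(A|B) = 0.0540/0.4760 = 0.1134

P(A|B) = 0.1134


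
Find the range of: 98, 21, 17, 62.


Max = 98, Min = 17
Range = 98 - 17 = 81

Range = 81


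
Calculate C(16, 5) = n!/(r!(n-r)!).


C(16,5) = 16!/(5! × 11!)
= 20922789888000/(120 × 39916800)
= 4368

C(16,5) = 4368


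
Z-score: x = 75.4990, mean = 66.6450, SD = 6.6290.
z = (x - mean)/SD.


z = (75.4990 - 66.6450)/6.6290
= 8.8540/6.6290
= 1.3356

z = 1.3356


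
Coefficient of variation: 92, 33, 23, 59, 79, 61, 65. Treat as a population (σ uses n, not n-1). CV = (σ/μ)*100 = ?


Mean = 58.8571
SD = 22.3634
CV = (22.3634/58.8571)*100 = 37.9961%

CV = 37.9961%


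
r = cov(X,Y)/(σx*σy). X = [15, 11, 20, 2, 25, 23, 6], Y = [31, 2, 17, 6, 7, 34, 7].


Mean X = 14.5714, Mean Y = 14.8571
SD X = 8.050859, SD Y = 11.945454
Cov = 46.081633
r = 46.081633/(8.050859*11.945454) = 0.4792

r = 0.4792


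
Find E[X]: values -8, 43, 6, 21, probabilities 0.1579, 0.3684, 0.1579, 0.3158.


E[X] = -8*0.1579 + 43*0.3684 + 6*0.1579 + 21*0.3158
= -1.2632 + 15.8412 + 0.9474 + 6.6318
= 22.1572

E[X] = 22.1572


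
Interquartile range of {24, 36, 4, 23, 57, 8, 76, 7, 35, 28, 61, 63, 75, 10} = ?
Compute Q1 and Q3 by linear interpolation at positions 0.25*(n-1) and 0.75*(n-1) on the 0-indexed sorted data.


Sorted: 4, 7, 8, 10, 23, 24, 28, 35, 36, 57, 61, 63, 75, 76
Q1 (25th %ile) = 13.2500
Q3 (75th %ile) = 60.0000
IQR = 60.0000 - 13.2500 = 46.7500

IQR = 46.7500


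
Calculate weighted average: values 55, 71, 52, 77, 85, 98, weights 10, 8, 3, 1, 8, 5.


Numerator = 55*10 + 71*8 + 52*3 + 77*1 + 85*8 + 98*5 = 2521
Denominator = 10 + 8 + 3 + 1 + 8 + 5 = 35
WM = 2521/35 = 72.0286

WM = 72.0286


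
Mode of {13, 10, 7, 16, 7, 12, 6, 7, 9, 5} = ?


Frequencies: 5:1, 6:1, 7:3, 9:1, 10:1, 12:1, 13:1, 16:1
Max frequency = 3
Mode = 7

Mode = 7


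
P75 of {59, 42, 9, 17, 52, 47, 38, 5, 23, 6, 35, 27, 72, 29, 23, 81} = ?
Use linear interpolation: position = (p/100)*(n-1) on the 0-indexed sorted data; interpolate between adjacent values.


Sorted: 5, 6, 9, 17, 23, 23, 27, 29, 35, 38, 42, 47, 52, 59, 72, 81
n = 16
Index = 75/100 * 15 = 11.2500
Lower = data[11] = 47, Upper = data[12] = 52
P75 = 47 + 0.2500*(5) = 48.2500

P75 = 48.2500


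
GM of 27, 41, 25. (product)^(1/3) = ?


Product = 27 × 41 × 25 = 27675
GM = 27675^(1/3) = 30.2479

GM = 30.2479


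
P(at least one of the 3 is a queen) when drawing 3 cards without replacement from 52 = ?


P(at least one) = 1 - P(none)
P(none) = (48/52) × (47/51) × (46/50) = 0.782624
P(at least one) = 1 - 0.782624 = 0.2174

P = 0.2174


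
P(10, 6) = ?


P(10,6) = 10!/4!
= 3628800/24
= 151200

P(10,6) = 151200


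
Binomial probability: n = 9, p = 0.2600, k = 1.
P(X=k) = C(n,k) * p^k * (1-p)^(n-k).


C(9,1) = 9
p^1 = 0.260000
(1-p)^8 = 0.089919
P = 9 * 0.260000 * 0.089919 = 0.2104

P(X=1) = 0.2104


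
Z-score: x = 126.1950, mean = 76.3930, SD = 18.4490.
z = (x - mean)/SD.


z = (126.1950 - 76.3930)/18.4490
= 49.8020/18.4490
= 2.6994

z = 2.6994


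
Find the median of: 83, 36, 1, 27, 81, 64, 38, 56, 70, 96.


Sorted: 1, 27, 36, 38, 56, 64, 70, 81, 83, 96
n = 10 (even)
Middle values: 56 and 64
Median = (56+64)/2 = 60.0000

Median = 60.0000


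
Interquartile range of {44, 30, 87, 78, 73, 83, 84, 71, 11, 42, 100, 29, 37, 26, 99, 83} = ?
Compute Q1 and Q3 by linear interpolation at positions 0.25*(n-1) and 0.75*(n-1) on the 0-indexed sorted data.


Sorted: 11, 26, 29, 30, 37, 42, 44, 71, 73, 78, 83, 83, 84, 87, 99, 100
Q1 (25th %ile) = 35.2500
Q3 (75th %ile) = 83.2500
IQR = 83.2500 - 35.2500 = 48.0000

IQR = 48.0000


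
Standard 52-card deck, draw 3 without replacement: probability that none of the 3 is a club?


P(no clubs) = (39/52) × (38/51) × (37/50)
= 0.4135

P = 0.4135


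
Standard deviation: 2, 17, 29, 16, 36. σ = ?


Mean = 20.0000
Variance = 137.2000
SD = sqrt(137.2000) = 11.7132

SD = 11.7132


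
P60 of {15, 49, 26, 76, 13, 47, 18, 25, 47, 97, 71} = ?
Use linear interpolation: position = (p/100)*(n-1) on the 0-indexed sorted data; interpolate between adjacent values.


Sorted: 13, 15, 18, 25, 26, 47, 47, 49, 71, 76, 97
n = 11
Index = 60/100 * 10 = 6.0000
Lower = data[6] = 47, Upper = data[7] = 49
P60 = 47 + 0*(2) = 47.0000

P60 = 47.0000


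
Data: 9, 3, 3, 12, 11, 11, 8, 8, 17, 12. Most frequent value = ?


Frequencies: 3:2, 8:2, 9:1, 11:2, 12:2, 17:1
Max frequency = 2
Mode = 3, 8, 11, 12

Mode = 3, 8, 11, 12


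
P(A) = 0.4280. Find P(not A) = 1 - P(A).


P(not A) = 1 - 0.4280 = 0.5720

P(not A) = 0.5720


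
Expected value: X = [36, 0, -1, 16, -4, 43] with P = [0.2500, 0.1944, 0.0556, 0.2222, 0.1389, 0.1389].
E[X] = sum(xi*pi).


E[X] = 36*0.2500 + 0*0.1944 - 1*0.0556 + 16*0.2222 - 4*0.1389 + 43*0.1389
= 9.0000 + 0 - 0.0556 + 3.5552 - 0.5556 + 5.9727
= 17.9167

E[X] = 17.9167


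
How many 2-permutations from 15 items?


P(15,2) = 15!/13!
= 1307674368000/6227020800
= 210

P(15,2) = 210


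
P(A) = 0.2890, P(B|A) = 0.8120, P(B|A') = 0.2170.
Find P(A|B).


P(B) = P(B|A)*P(A) + P(B|A')*P(A')
= 0.8120*0.2890 + 0.2170*0.7110
= 0.234668 + 0.154287 = 0.388955
P(A|B) = 0.234668/0.388955 = 0.6033

P(A|B) = 0.6033


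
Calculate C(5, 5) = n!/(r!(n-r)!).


C(5,5) = 5!/(5! × 0!)
= 120/(120 × 1)
= 1

C(5,5) = 1


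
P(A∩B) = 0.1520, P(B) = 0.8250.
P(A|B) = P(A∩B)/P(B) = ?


P(A|B) = 0.1520/0.8250 = 0.1842

P(A|B) = 0.1842


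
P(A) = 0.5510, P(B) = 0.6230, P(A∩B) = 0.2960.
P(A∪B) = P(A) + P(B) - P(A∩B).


P(A∪B) = 0.5510 + 0.6230 - 0.2960
= 1.1740 - 0.2960
= 0.8780

P(A∪B) = 0.8780


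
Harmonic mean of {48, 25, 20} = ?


Sum of reciprocals = 1/48 + 1/25 + 1/20 = 0.110833
HM = 3/0.110833 = 27.0677

HM = 27.0677


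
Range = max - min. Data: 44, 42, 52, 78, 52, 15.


Max = 78, Min = 15
Range = 78 - 15 = 63

Range = 63


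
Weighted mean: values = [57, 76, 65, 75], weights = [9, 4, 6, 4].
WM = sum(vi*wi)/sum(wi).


Numerator = 57*9 + 76*4 + 65*6 + 75*4 = 1507
Denominator = 9 + 4 + 6 + 4 = 23
WM = 1507/23 = 65.5217

WM = 65.5217


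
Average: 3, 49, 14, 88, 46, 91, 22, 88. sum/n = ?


Sum = 3 + 49 + 14 + 88 + 46 + 91 + 22 + 88 = 401
n = 8
Mean = 401/8 = 50.1250

Mean = 50.1250


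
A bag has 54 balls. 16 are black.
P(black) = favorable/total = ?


P = 16/54 = 0.2963

P = 0.2963


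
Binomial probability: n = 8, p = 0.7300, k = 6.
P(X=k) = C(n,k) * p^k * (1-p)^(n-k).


C(8,6) = 28
p^6 = 0.151334
(1-p)^2 = 0.072900
P = 28 * 0.151334 * 0.072900 = 0.3089

P(X=6) = 0.3089


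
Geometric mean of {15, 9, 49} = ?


Product = 15 × 9 × 49 = 6615
GM = 6615^(1/3) = 18.7720

GM = 18.7720


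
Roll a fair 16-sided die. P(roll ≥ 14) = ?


Favorable outcomes (roll ≥ 14): 3
Total outcomes = 16
P = 3/16 = 0.1875

P = 0.1875


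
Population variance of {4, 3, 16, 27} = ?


Mean = 12.5000
Squared deviations: 72.2500, 90.2500, 12.2500, 210.2500
Sum = 385.0000
Variance = 385.0000/4 = 96.2500

Variance = 96.2500


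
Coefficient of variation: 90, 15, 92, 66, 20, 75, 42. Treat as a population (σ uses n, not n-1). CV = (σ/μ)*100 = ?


Mean = 57.1429
SD = 29.4639
CV = (29.4639/57.1429)*100 = 51.5619%

CV = 51.5619%


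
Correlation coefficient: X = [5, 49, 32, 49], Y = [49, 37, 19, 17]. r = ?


Mean X = 33.7500, Mean Y = 30.5000
SD X = 17.991317, SD Y = 13.219304
Cov = -154.625000
r = -154.625000/(17.991317*13.219304) = -0.6501

r = -0.6501


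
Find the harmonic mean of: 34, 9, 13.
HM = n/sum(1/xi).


Sum of reciprocals = 1/34 + 1/9 + 1/13 = 0.217446
HM = 3/0.217446 = 13.7965

HM = 13.7965


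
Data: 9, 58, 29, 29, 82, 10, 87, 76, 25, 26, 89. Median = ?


Sorted: 9, 10, 25, 26, 29, 29, 58, 76, 82, 87, 89
n = 11 (odd)
Middle value = 29

Median = 29


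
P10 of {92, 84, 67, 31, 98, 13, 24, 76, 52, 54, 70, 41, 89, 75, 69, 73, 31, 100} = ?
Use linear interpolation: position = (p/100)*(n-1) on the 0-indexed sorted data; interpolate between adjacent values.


Sorted: 13, 24, 31, 31, 41, 52, 54, 67, 69, 70, 73, 75, 76, 84, 89, 92, 98, 100
n = 18
Index = 10/100 * 17 = 1.7000
Lower = data[1] = 24, Upper = data[2] = 31
P10 = 24 + 0.7000*(7) = 28.9000

P10 = 28.9000


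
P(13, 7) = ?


P(13,7) = 13!/6!
= 6227020800/720
= 8648640

P(13,7) = 8648640


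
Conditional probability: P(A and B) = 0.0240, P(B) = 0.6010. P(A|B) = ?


P(A|B) = 0.0240/0.6010 = 0.0399

P(A|B) = 0.0399


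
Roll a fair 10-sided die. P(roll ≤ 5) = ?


Favorable outcomes (roll ≤ 5): 5
Total outcomes = 10
P = 5/10 = 0.5000

P = 0.5000


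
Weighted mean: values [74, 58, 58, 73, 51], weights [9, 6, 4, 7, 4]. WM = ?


Numerator = 74*9 + 58*6 + 58*4 + 73*7 + 51*4 = 1961
Denominator = 9 + 6 + 4 + 7 + 4 = 30
WM = 1961/30 = 65.3667

WM = 65.3667


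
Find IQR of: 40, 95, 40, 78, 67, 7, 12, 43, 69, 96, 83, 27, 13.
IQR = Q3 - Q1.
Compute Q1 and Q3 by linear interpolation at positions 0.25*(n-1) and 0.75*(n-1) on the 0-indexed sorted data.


Sorted: 7, 12, 13, 27, 40, 40, 43, 67, 69, 78, 83, 95, 96
Q1 (25th %ile) = 27.0000
Q3 (75th %ile) = 78.0000
IQR = 78.0000 - 27.0000 = 51.0000

IQR = 51.0000


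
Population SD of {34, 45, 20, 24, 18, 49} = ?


Mean = 31.6667
Variance = 144.2222
SD = sqrt(144.2222) = 12.0093

SD = 12.0093


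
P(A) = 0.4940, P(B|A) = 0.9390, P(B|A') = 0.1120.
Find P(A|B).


P(B) = P(B|A)*P(A) + P(B|A')*P(A')
= 0.9390*0.4940 + 0.1120*0.5060
= 0.463866 + 0.056672 = 0.520538
P(A|B) = 0.463866/0.520538 = 0.8911

P(A|B) = 0.8911


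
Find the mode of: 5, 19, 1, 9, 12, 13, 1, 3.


Frequencies: 1:2, 3:1, 5:1, 9:1, 12:1, 13:1, 19:1
Max frequency = 2
Mode = 1

Mode = 1


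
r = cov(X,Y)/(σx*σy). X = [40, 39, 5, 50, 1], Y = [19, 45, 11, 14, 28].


Mean X = 27.0000, Mean Y = 23.4000
SD X = 20.009998, SD Y = 12.240915
Cov = 27.800000
r = 27.800000/(20.009998*12.240915) = 0.1135

r = 0.1135


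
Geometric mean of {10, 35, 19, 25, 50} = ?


Product = 10 × 35 × 19 × 25 × 50 = 8312500
GM = 8312500^(1/5) = 24.2073

GM = 24.2073


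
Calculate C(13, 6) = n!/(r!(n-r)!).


C(13,6) = 13!/(6! × 7!)
= 6227020800/(720 × 5040)
= 1716

C(13,6) = 1716


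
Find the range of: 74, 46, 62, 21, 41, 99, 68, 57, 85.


Max = 99, Min = 21
Range = 99 - 21 = 78

Range = 78


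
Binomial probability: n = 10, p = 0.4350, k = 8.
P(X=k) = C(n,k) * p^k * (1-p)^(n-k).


C(10,8) = 45
p^8 = 0.001282
(1-p)^2 = 0.319225
P = 45 * 0.001282 * 0.319225 = 0.0184

P(X=8) = 0.0184


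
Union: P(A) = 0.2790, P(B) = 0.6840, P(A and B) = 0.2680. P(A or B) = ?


P(A∪B) = 0.2790 + 0.6840 - 0.2680
= 0.9630 - 0.2680
= 0.6950

P(A∪B) = 0.6950


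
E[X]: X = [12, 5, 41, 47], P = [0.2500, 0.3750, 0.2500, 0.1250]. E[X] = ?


E[X] = 12*0.2500 + 5*0.3750 + 41*0.2500 + 47*0.1250
= 3.0000 + 1.8750 + 10.2500 + 5.8750
= 21.0000

E[X] = 21.0000


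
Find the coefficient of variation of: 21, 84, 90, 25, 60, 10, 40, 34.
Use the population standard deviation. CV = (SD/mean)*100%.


Mean = 45.5000
SD = 27.6496
CV = (27.6496/45.5000)*100 = 60.7683%

CV = 60.7683%


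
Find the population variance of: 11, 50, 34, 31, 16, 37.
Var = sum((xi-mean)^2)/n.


Mean = 29.8333
Squared deviations: 354.6944, 406.6944, 17.3611, 1.3611, 191.3611, 51.3611
Sum = 1022.8333
Variance = 1022.8333/6 = 170.4722

Variance = 170.4722


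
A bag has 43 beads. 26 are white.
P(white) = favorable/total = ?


P = 26/43 = 0.6047

P = 0.6047


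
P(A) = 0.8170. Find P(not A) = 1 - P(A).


P(not A) = 1 - 0.8170 = 0.1830

P(not A) = 0.1830


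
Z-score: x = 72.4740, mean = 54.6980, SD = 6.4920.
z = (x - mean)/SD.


z = (72.4740 - 54.6980)/6.4920
= 17.7760/6.4920
= 2.7381

z = 2.7381


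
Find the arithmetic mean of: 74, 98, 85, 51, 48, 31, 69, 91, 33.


Sum = 74 + 98 + 85 + 51 + 48 + 31 + 69 + 91 + 33 = 580
n = 9
Mean = 580/9 = 64.4444

Mean = 64.4444


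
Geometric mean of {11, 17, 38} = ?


Product = 11 × 17 × 38 = 7106
GM = 7106^(1/3) = 19.2254

GM = 19.2254


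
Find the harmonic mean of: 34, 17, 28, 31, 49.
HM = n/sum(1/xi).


Sum of reciprocals = 1/34 + 1/17 + 1/28 + 1/31 + 1/49 = 0.176616
HM = 5/0.176616 = 28.3100

HM = 28.3100


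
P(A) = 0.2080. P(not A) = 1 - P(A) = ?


P(not A) = 1 - 0.2080 = 0.7920

P(not A) = 0.7920


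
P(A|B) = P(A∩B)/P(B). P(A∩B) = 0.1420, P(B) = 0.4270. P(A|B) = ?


P(A|B) = 0.1420/0.4270 = 0.3326

P(A|B) = 0.3326


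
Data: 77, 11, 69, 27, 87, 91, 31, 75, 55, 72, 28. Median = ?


Sorted: 11, 27, 28, 31, 55, 69, 72, 75, 77, 87, 91
n = 11 (odd)
Middle value = 69

Median = 69


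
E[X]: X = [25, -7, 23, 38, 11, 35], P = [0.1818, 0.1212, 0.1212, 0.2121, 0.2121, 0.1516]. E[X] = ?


E[X] = 25*0.1818 - 7*0.1212 + 23*0.1212 + 38*0.2121 + 11*0.2121 + 35*0.1516
= 4.5450 - 0.8484 + 2.7876 + 8.0598 + 2.3331 + 5.3060
= 22.1831

E[X] = 22.1831


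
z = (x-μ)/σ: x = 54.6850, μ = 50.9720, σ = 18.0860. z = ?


z = (54.6850 - 50.9720)/18.0860
= 3.7130/18.0860
= 0.2053

z = 0.2053


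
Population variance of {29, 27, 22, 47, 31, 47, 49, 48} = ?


Mean = 37.5000
Squared deviations: 72.2500, 110.2500, 240.2500, 90.2500, 42.2500, 90.2500, 132.2500, 110.2500
Sum = 888.0000
Variance = 888.0000/8 = 111.0000

Variance = 111.0000


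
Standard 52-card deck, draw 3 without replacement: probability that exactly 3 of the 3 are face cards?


Hypergeometric: P(X=3) = C(12,3)·C(40,0) / C(52,3)
= 220 × 1 / 22100
= 220/22100 = 0.0100

P = 0.0100


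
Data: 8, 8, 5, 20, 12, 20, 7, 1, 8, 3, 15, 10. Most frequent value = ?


Frequencies: 1:1, 3:1, 5:1, 7:1, 8:3, 10:1, 12:1, 15:1, 20:2
Max frequency = 3
Mode = 8

Mode = 8


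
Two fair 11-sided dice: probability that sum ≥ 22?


Total outcomes = 11×11 = 121
Favorable (sum ≥ 22): 1
P = 1/121 = 0.0083

P = 0.0083


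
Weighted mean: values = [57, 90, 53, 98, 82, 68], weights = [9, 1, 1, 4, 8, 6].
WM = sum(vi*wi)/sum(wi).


Numerator = 57*9 + 90*1 + 53*1 + 98*4 + 82*8 + 68*6 = 2112
Denominator = 9 + 1 + 1 + 4 + 8 + 6 = 29
WM = 2112/29 = 72.8276

WM = 72.8276


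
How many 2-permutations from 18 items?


P(18,2) = 18!/16!
= 6402373705728000/20922789888000
= 306

P(18,2) = 306


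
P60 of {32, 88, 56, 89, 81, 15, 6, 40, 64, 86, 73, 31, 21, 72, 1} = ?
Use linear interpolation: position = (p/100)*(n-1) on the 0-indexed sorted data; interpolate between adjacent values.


Sorted: 1, 6, 15, 21, 31, 32, 40, 56, 64, 72, 73, 81, 86, 88, 89
n = 15
Index = 60/100 * 14 = 8.4000
Lower = data[8] = 64, Upper = data[9] = 72
P60 = 64 + 0.4000*(8) = 67.2000

P60 = 67.2000


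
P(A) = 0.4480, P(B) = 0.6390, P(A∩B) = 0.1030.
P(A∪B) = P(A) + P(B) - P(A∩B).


P(A∪B) = 0.4480 + 0.6390 - 0.1030
= 1.0870 - 0.1030
= 0.9840

P(A∪B) = 0.9840


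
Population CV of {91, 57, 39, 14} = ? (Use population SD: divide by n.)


Mean = 50.2500
SD = 28.0480
CV = (28.0480/50.2500)*100 = 55.8168%

CV = 55.8168%


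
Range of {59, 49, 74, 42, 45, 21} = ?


Max = 74, Min = 21
Range = 74 - 21 = 53

Range = 53


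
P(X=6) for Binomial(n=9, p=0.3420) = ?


C(9,6) = 84
p^6 = 0.001600
(1-p)^3 = 0.284890
P = 84 * 0.001600 * 0.284890 = 0.0383

P(X=6) = 0.0383


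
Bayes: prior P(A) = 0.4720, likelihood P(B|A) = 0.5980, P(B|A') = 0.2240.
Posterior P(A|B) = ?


P(B) = P(B|A)*P(A) + P(B|A')*P(A')
= 0.5980*0.4720 + 0.2240*0.5280
= 0.282256 + 0.118272 = 0.400528
P(A|B) = 0.282256/0.400528 = 0.7047

P(A|B) = 0.7047


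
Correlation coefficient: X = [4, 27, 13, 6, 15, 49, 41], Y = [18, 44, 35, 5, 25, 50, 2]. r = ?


Mean X = 22.1429, Mean Y = 25.5714
SD X = 16.146017, SD Y = 17.161894
Cov = 98.346939
r = 98.346939/(16.146017*17.161894) = 0.3549

r = 0.3549


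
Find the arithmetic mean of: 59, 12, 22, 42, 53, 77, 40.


Sum = 59 + 12 + 22 + 42 + 53 + 77 + 40 = 305
n = 7
Mean = 305/7 = 43.5714

Mean = 43.5714


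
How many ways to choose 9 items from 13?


C(13,9) = 13!/(9! × 4!)
= 6227020800/(362880 × 24)
= 715

C(13,9) = 715


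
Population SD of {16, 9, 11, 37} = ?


Mean = 18.2500
Variance = 123.6875
SD = sqrt(123.6875) = 11.1215

SD = 11.1215


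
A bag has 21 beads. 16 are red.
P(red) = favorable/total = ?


P = 16/21 = 0.7619

P = 0.7619


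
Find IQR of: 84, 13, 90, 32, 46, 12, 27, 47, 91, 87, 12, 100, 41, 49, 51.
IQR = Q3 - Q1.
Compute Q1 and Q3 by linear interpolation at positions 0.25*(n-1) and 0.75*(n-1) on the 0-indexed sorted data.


Sorted: 12, 12, 13, 27, 32, 41, 46, 47, 49, 51, 84, 87, 90, 91, 100
Q1 (25th %ile) = 29.5000
Q3 (75th %ile) = 85.5000
IQR = 85.5000 - 29.5000 = 56.0000

IQR = 56.0000


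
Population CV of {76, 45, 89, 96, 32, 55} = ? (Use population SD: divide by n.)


Mean = 65.5000
SD = 23.2576
CV = (23.2576/65.5000)*100 = 35.5078%

CV = 35.5078%


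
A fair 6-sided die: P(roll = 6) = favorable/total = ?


Favorable outcomes (roll = 6): 1
Total outcomes = 6
P = 1/6 = 0.1667

P = 0.1667


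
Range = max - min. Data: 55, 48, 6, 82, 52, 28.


Max = 82, Min = 6
Range = 82 - 6 = 76

Range = 76


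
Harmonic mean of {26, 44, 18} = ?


Sum of reciprocals = 1/26 + 1/44 + 1/18 = 0.116744
HM = 3/0.116744 = 25.6972

HM = 25.6972


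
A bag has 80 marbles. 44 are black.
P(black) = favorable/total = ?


P = 44/80 = 0.5500

P = 0.5500


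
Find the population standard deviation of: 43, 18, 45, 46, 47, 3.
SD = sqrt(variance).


Mean = 33.6667
Variance = 288.5556
SD = sqrt(288.5556) = 16.9869

SD = 16.9869


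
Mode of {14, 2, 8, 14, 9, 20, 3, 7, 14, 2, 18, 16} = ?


Frequencies: 2:2, 3:1, 7:1, 8:1, 9:1, 14:3, 16:1, 18:1, 20:1
Max frequency = 3
Mode = 14

Mode = 14


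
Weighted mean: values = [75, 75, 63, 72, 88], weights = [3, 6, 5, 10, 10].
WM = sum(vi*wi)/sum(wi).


Numerator = 75*3 + 75*6 + 63*5 + 72*10 + 88*10 = 2590
Denominator = 3 + 6 + 5 + 10 + 10 = 34
WM = 2590/34 = 76.1765

WM = 76.1765


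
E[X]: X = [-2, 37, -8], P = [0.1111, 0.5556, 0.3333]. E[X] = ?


E[X] = -2*0.1111 + 37*0.5556 - 8*0.3333
= -0.2222 + 20.5572 - 2.6664
= 17.6686

E[X] = 17.6686


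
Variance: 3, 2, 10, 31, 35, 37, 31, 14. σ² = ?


Mean = 20.3750
Squared deviations: 301.8906, 337.6406, 107.6406, 112.8906, 213.8906, 276.3906, 112.8906, 40.6406
Sum = 1503.8750
Variance = 1503.8750/8 = 187.9844

Variance = 187.9844


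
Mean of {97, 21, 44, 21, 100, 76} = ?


Sum = 97 + 21 + 44 + 21 + 100 + 76 = 359
n = 6
Mean = 359/6 = 59.8333

Mean = 59.8333


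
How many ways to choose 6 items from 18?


C(18,6) = 18!/(6! × 12!)
= 6402373705728000/(720 × 479001600)
= 18564

C(18,6) = 18564


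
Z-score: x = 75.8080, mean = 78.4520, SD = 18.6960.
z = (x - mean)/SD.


z = (75.8080 - 78.4520)/18.6960
= -2.6440/18.6960
= -0.1414

z = -0.1414


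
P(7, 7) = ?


P(7,7) = 7!/0!
= 5040/1
= 5040

P(7,7) = 5040


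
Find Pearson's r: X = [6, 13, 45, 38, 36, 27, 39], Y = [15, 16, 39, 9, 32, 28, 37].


Mean X = 29.1429, Mean Y = 25.1429
SD X = 13.495275, SD Y = 10.920866
Cov = 88.122449
r = 88.122449/(13.495275*10.920866) = 0.5979

r = 0.5979


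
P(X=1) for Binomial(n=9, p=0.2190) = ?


C(9,1) = 9
p^1 = 0.219000
(1-p)^8 = 0.138423
P = 9 * 0.219000 * 0.138423 = 0.2728

P(X=1) = 0.2728


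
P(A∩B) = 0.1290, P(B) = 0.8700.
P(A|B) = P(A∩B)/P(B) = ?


P(A|B) = 0.1290/0.8700 = 0.1483

P(A|B) = 0.1483


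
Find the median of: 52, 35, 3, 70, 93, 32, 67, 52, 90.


Sorted: 3, 32, 35, 52, 52, 67, 70, 90, 93
n = 9 (odd)
Middle value = 52

Median = 52


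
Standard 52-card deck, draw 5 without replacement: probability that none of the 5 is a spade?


P(no spades) = (39/52) × (38/51) × (37/50) × (36/49) × (35/48)
= 0.2215

P = 0.2215


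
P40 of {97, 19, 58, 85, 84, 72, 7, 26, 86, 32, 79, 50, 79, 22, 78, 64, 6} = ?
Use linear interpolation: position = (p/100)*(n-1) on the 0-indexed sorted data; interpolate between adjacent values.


Sorted: 6, 7, 19, 22, 26, 32, 50, 58, 64, 72, 78, 79, 79, 84, 85, 86, 97
n = 17
Index = 40/100 * 16 = 6.4000
Lower = data[6] = 50, Upper = data[7] = 58
P40 = 50 + 0.4000*(8) = 53.2000

P40 = 53.2000


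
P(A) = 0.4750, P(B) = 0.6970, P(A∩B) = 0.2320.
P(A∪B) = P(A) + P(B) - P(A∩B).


P(A∪B) = 0.4750 + 0.6970 - 0.2320
= 1.1720 - 0.2320
= 0.9400

P(A∪B) = 0.9400


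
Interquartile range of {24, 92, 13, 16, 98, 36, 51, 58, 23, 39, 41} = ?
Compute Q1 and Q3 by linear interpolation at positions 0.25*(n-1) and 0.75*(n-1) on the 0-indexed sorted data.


Sorted: 13, 16, 23, 24, 36, 39, 41, 51, 58, 92, 98
Q1 (25th %ile) = 23.5000
Q3 (75th %ile) = 54.5000
IQR = 54.5000 - 23.5000 = 31.0000

IQR = 31.0000


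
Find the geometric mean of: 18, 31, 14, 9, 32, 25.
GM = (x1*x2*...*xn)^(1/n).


Product = 18 × 31 × 14 × 9 × 32 × 25 = 56246400
GM = 56246400^(1/6) = 19.5741

GM = 19.5741


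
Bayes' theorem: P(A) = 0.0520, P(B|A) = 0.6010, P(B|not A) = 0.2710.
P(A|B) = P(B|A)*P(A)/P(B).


P(B) = P(B|A)*P(A) + P(B|A')*P(A')
= 0.6010*0.0520 + 0.2710*0.9480
= 0.031252 + 0.256908 = 0.288160
P(A|B) = 0.031252/0.288160 = 0.1085

P(A|B) = 0.1085


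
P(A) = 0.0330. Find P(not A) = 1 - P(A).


P(not A) = 1 - 0.0330 = 0.9670

P(not A) = 0.9670
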